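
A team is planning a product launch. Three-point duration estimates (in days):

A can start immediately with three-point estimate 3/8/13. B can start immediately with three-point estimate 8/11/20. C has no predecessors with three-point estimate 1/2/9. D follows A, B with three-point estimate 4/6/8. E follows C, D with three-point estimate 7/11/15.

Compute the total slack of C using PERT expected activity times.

te_A = (3 + 4·8 + 13)/6 = 48/6 = 8
te_B = (8 + 4·11 + 20)/6 = 72/6 = 12
te_C = (1 + 4·2 + 9)/6 = 18/6 = 3
te_D = (4 + 4·6 + 8)/6 = 36/6 = 6
te_E = (7 + 4·11 + 15)/6 = 66/6 = 11

Forward pass:
ES_A = 0; EF_A = 8
ES_B = 0; EF_B = 12
ES_C = 0; EF_C = 3
ES_D = max(EF_A=8, EF_B=12) = 12; EF_D = 12+6 = 18
ES_E = max(EF_C=3, EF_D=18) = 18; EF_E = 18+11 = 29
Expected project duration μ = 29 days. Critical path: B → D → E.

Backward pass:
LF_E = 29; LS_E = 29−11 = 18
LF_D = LS_E = 18; LS_D = 18−6 = 12
LF_C = LS_E = 18; LS_C = 18−3 = 15
LF_B = LS_D = 12; LS_B = 12−12 = 0
LF_A = LS_D = 12; LS_A = 12−8 = 4
Slack_C = LS_C − ES_C = 15 − 0 = 15

15 days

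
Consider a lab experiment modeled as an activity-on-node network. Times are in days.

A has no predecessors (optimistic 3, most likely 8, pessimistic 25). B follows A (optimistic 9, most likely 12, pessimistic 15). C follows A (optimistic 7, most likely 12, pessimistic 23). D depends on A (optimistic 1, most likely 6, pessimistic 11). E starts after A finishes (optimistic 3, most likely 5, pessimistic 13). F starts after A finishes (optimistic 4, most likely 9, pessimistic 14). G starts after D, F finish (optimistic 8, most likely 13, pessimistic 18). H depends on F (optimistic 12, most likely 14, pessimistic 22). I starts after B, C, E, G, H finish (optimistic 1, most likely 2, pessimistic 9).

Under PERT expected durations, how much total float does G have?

2 days

te_A = (3 + 4·8 + 25)/6 = 60/6 = 10
te_B = (9 + 4·12 + 15)/6 = 72/6 = 12
te_C = (7 + 4·12 + 23)/6 = 78/6 = 13
te_D = (1 + 4·6 + 11)/6 = 36/6 = 6
te_E = (3 + 4·5 + 13)/6 = 36/6 = 6
te_F = (4 + 4·9 + 14)/6 = 54/6 = 9
te_G = (8 + 4·13 + 18)/6 = 78/6 = 13
te_H = (12 + 4·14 + 22)/6 = 90/6 = 15
te_I = (1 + 4·2 + 9)/6 = 18/6 = 3

Forward pass:
ES_A = 0; EF_A = 10
ES_B = 10; EF_B = 10+12 = 22
ES_C = 10; EF_C = 10+13 = 23
ES_D = 10; EF_D = 10+6 = 16
ES_E = 10; EF_E = 10+6 = 16
ES_F = 10; EF_F = 10+9 = 19
ES_G = max(EF_D=16, EF_F=19) = 19; EF_G = 19+13 = 32
ES_H = 19; EF_H = 19+15 = 34
ES_I = max(EF_B=22, EF_C=23, EF_E=16, EF_G=32, EF_H=34) = 34; EF_I = 34+3 = 37
Expected project duration μ = 37 days. Critical path: A → F → H → I.

Backward pass:
LF_I = 37; LS_I = 37−3 = 34
LF_H = LS_I = 34; LS_H = 34−15 = 19
LF_G = LS_I = 34; LS_G = 34−13 = 21
LF_F = min(LS_G=21, LS_H=19) = 19; LS_F = 19−9 = 10
LF_E = LS_I = 34; LS_E = 34−6 = 28
LF_D = LS_G = 21; LS_D = 21−6 = 15
LF_C = LS_I = 34; LS_C = 34−13 = 21
LF_B = LS_I = 34; LS_B = 34−12 = 22
LF_A = min(LS_B=22, LS_C=21, LS_D=15, LS_E=28, LS_F=10) = 10; LS_A = 10−10 = 0
Slack_G = LS_G − ES_G = 21 − 19 = 2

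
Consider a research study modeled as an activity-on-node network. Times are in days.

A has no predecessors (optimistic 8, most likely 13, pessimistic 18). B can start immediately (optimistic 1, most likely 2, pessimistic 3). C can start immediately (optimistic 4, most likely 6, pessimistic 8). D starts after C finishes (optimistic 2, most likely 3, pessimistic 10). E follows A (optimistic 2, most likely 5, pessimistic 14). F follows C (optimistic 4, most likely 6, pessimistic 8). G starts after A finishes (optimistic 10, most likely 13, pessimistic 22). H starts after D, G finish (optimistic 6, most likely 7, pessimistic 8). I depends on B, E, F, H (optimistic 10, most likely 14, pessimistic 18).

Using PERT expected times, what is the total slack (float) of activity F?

te_A = (8 + 4·13 + 18)/6 = 78/6 = 13
te_B = (1 + 4·2 + 3)/6 = 12/6 = 2
te_C = (4 + 4·6 + 8)/6 = 36/6 = 6
te_D = (2 + 4·3 + 10)/6 = 24/6 = 4
te_E = (2 + 4·5 + 14)/6 = 36/6 = 6
te_F = (4 + 4·6 + 8)/6 = 36/6 = 6
te_G = (10 + 4·13 + 22)/6 = 84/6 = 14
te_H = (6 + 4·7 + 8)/6 = 42/6 = 7
te_I = (10 + 4·14 + 18)/6 = 84/6 = 14

Forward pass:
ES_A = 0; EF_A = 13
ES_B = 0; EF_B = 2
ES_C = 0; EF_C = 6
ES_D = 6; EF_D = 6+4 = 10
ES_E = 13; EF_E = 13+6 = 19
ES_F = 6; EF_F = 6+6 = 12
ES_G = 13; EF_G = 13+14 = 27
ES_H = max(EF_D=10, EF_G=27) = 27; EF_H = 27+7 = 34
ES_I = max(EF_B=2, EF_E=19, EF_F=12, EF_H=34) = 34; EF_I = 34+14 = 48
Expected project duration μ = 48 days. Critical path: A → G → H → I.

Backward pass:
LF_I = 48; LS_I = 48−14 = 34
LF_H = LS_I = 34; LS_H = 34−7 = 27
LF_G = LS_H = 27; LS_G = 27−14 = 13
LF_F = LS_I = 34; LS_F = 34−6 = 28
LF_E = LS_I = 34; LS_E = 34−6 = 28
LF_D = LS_H = 27; LS_D = 27−4 = 23
LF_C = min(LS_D=23, LS_F=28) = 23; LS_C = 23−6 = 17
LF_B = LS_I = 34; LS_B = 34−2 = 32
LF_A = min(LS_E=28, LS_G=13) = 13; LS_A = 13−13 = 0
Slack_F = LS_F − ES_F = 28 − 6 = 22

22 days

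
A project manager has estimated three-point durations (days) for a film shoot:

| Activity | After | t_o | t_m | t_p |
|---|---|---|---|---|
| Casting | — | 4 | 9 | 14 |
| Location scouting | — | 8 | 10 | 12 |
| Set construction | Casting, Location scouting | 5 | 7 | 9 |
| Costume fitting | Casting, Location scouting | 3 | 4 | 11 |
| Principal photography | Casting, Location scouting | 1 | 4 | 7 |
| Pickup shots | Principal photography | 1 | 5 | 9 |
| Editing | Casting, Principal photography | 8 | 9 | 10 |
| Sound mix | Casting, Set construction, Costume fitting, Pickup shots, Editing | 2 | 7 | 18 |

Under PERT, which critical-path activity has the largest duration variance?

Sound mix

te_Casting = (4 + 4·9 + 14)/6 = 54/6 = 9; σ²_Casting = ((14−4)/6)² = 2.778
te_Location scouting = (8 + 4·10 + 12)/6 = 60/6 = 10; σ²_Location scouting = ((12−8)/6)² = 0.444
te_Set construction = (5 + 4·7 + 9)/6 = 42/6 = 7; σ²_Set construction = ((9−5)/6)² = 0.444
te_Costume fitting = (3 + 4·4 + 11)/6 = 30/6 = 5; σ²_Costume fitting = ((11−3)/6)² = 1.778
te_Principal photography = (1 + 4·4 + 7)/6 = 24/6 = 4; σ²_Principal photography = ((7−1)/6)² = 1.000
te_Pickup shots = (1 + 4·5 + 9)/6 = 30/6 = 5; σ²_Pickup shots = ((9−1)/6)² = 1.778
te_Editing = (8 + 4·9 + 10)/6 = 54/6 = 9; σ²_Editing = ((10−8)/6)² = 0.111
te_Sound mix = (2 + 4·7 + 18)/6 = 48/6 = 8; σ²_Sound mix = ((18−2)/6)² = 7.111

Forward pass:
ES_Casting = 0; EF_Casting = 9
ES_Location scouting = 0; EF_Location scouting = 10
ES_Set construction = max(EF_Casting=9, EF_Location scouting=10) = 10; EF_Set construction = 10+7 = 17
ES_Costume fitting = max(EF_Casting=9, EF_Location scouting=10) = 10; EF_Costume fitting = 10+5 = 15
ES_Principal photography = max(EF_Casting=9, EF_Location scouting=10) = 10; EF_Principal photography = 10+4 = 14
ES_Pickup shots = 14; EF_Pickup shots = 14+5 = 19
ES_Editing = max(EF_Casting=9, EF_Principal photography=14) = 14; EF_Editing = 14+9 = 23
ES_Sound mix = max(EF_Casting=9, EF_Set construction=17, EF_Costume fitting=15, EF_Pickup shots=19, EF_Editing=23) = 23; EF_Sound mix = 23+8 = 31
Expected project duration μ = 31 days. Critical path: Location scouting → Principal photography → Editing → Sound mix.

Variances on critical path: σ²_Location scouting=0.444, σ²_Principal photography=1.000, σ²_Editing=0.111, σ²_Sound mix=7.111.
Largest is σ²_Sound mix = 7.111.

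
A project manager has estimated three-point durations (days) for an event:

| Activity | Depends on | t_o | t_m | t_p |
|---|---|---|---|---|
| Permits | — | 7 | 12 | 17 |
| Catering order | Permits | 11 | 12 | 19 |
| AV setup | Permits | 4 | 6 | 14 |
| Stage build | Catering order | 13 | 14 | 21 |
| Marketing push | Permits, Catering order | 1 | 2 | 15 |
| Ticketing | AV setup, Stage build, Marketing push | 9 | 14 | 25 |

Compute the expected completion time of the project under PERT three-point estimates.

55 days

te_Permits = (7 + 4·12 + 17)/6 = 72/6 = 12
te_Catering order = (11 + 4·12 + 19)/6 = 78/6 = 13
te_AV setup = (4 + 4·6 + 14)/6 = 42/6 = 7
te_Stage build = (13 + 4·14 + 21)/6 = 90/6 = 15
te_Marketing push = (1 + 4·2 + 15)/6 = 24/6 = 4
te_Ticketing = (9 + 4·14 + 25)/6 = 90/6 = 15

Forward pass:
ES_Permits = 0; EF_Permits = 12
ES_Catering order = 12; EF_Catering order = 12+13 = 25
ES_AV setup = 12; EF_AV setup = 12+7 = 19
ES_Stage build = 25; EF_Stage build = 25+15 = 40
ES_Marketing push = max(EF_Permits=12, EF_Catering order=25) = 25; EF_Marketing push = 25+4 = 29
ES_Ticketing = max(EF_AV setup=19, EF_Stage build=40, EF_Marketing push=29) = 40; EF_Ticketing = 40+15 = 55
Expected project duration μ = 55 days. Critical path: Permits → Catering order → Stage build → Ticketing.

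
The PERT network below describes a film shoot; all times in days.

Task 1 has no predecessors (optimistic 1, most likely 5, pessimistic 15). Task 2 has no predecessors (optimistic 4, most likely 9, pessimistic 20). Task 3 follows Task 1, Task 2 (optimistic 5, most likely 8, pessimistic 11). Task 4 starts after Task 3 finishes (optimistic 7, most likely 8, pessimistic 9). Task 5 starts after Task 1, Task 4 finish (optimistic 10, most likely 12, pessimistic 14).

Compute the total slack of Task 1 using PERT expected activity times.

te_Task 1 = (1 + 4·5 + 15)/6 = 36/6 = 6
te_Task 2 = (4 + 4·9 + 20)/6 = 60/6 = 10
te_Task 3 = (5 + 4·8 + 11)/6 = 48/6 = 8
te_Task 4 = (7 + 4·8 + 9)/6 = 48/6 = 8
te_Task 5 = (10 + 4·12 + 14)/6 = 72/6 = 12

Forward pass:
ES_Task 1 = 0; EF_Task 1 = 6
ES_Task 2 = 0; EF_Task 2 = 10
ES_Task 3 = max(EF_Task 1=6, EF_Task 2=10) = 10; EF_Task 3 = 10+8 = 18
ES_Task 4 = 18; EF_Task 4 = 18+8 = 26
ES_Task 5 = max(EF_Task 1=6, EF_Task 4=26) = 26; EF_Task 5 = 26+12 = 38
Expected project duration μ = 38 days. Critical path: Task 2 → Task 3 → Task 4 → Task 5.

Backward pass:
LF_Task 5 = 38; LS_Task 5 = 38−12 = 26
LF_Task 4 = LS_Task 5 = 26; LS_Task 4 = 26−8 = 18
LF_Task 3 = LS_Task 4 = 18; LS_Task 3 = 18−8 = 10
LF_Task 2 = LS_Task 3 = 10; LS_Task 2 = 10−10 = 0
LF_Task 1 = min(LS_Task 3=10, LS_Task 5=26) = 10; LS_Task 1 = 10−6 = 4
Slack_Task 1 = LS_Task 1 − ES_Task 1 = 4 − 0 = 4

4 days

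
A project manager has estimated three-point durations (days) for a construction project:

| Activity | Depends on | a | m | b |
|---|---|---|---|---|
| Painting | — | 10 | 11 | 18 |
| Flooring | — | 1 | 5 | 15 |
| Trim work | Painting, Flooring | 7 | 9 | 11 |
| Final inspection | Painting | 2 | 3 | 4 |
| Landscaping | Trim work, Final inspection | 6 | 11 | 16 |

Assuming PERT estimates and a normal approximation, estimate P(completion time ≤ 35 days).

te_Painting = (10 + 4·11 + 18)/6 = 72/6 = 12; σ²_Painting = ((18−10)/6)² = 1.778
te_Flooring = (1 + 4·5 + 15)/6 = 36/6 = 6; σ²_Flooring = ((15−1)/6)² = 5.444
te_Trim work = (7 + 4·9 + 11)/6 = 54/6 = 9; σ²_Trim work = ((11−7)/6)² = 0.444
te_Final inspection = (2 + 4·3 + 4)/6 = 18/6 = 3; σ²_Final inspection = ((4−2)/6)² = 0.111
te_Landscaping = (6 + 4·11 + 16)/6 = 66/6 = 11; σ²_Landscaping = ((16−6)/6)² = 2.778

Forward pass:
ES_Painting = 0; EF_Painting = 12
ES_Flooring = 0; EF_Flooring = 6
ES_Trim work = max(EF_Painting=12, EF_Flooring=6) = 12; EF_Trim work = 12+9 = 21
ES_Final inspection = 12; EF_Final inspection = 12+3 = 15
ES_Landscaping = max(EF_Trim work=21, EF_Final inspection=15) = 21; EF_Landscaping = 21+11 = 32
Expected project duration μ = 32 days. Critical path: Painting → Trim work → Landscaping.

Variance along critical path = 1.778 + 0.444 + 2.778 = 5.000; σ = √5.000 = 2.236 days.
Z = (35 − 32) / 2.236 = 1.342
P(T ≤ 35) = Φ(1.342) ≈ 0.910

0.910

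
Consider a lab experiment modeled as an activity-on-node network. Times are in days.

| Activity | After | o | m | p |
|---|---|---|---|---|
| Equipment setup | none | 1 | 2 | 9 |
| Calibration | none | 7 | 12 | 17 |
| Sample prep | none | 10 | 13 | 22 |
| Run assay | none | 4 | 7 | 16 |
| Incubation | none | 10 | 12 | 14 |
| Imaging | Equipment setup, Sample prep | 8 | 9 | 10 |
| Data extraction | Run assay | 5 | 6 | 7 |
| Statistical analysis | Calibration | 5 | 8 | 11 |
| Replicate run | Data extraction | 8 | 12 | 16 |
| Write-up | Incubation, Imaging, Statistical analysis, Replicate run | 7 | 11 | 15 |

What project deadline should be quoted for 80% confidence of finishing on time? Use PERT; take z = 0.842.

te_Equipment setup = (1 + 4·2 + 9)/6 = 18/6 = 3; σ²_Equipment setup = ((9−1)/6)² = 1.778
te_Calibration = (7 + 4·12 + 17)/6 = 72/6 = 12; σ²_Calibration = ((17−7)/6)² = 2.778
te_Sample prep = (10 + 4·13 + 22)/6 = 84/6 = 14; σ²_Sample prep = ((22−10)/6)² = 4.000
te_Run assay = (4 + 4·7 + 16)/6 = 48/6 = 8; σ²_Run assay = ((16−4)/6)² = 4.000
te_Incubation = (10 + 4·12 + 14)/6 = 72/6 = 12; σ²_Incubation = ((14−10)/6)² = 0.444
te_Imaging = (8 + 4·9 + 10)/6 = 54/6 = 9; σ²_Imaging = ((10−8)/6)² = 0.111
te_Data extraction = (5 + 4·6 + 7)/6 = 36/6 = 6; σ²_Data extraction = ((7−5)/6)² = 0.111
te_Statistical analysis = (5 + 4·8 + 11)/6 = 48/6 = 8; σ²_Statistical analysis = ((11−5)/6)² = 1.000
te_Replicate run = (8 + 4·12 + 16)/6 = 72/6 = 12; σ²_Replicate run = ((16−8)/6)² = 1.778
te_Write-up = (7 + 4·11 + 15)/6 = 66/6 = 11; σ²_Write-up = ((15−7)/6)² = 1.778

Forward pass:
ES_Equipment setup = 0; EF_Equipment setup = 3
ES_Calibration = 0; EF_Calibration = 12
ES_Sample prep = 0; EF_Sample prep = 14
ES_Run assay = 0; EF_Run assay = 8
ES_Incubation = 0; EF_Incubation = 12
ES_Imaging = max(EF_Equipment setup=3, EF_Sample prep=14) = 14; EF_Imaging = 14+9 = 23
ES_Data extraction = 8; EF_Data extraction = 8+6 = 14
ES_Statistical analysis = 12; EF_Statistical analysis = 12+8 = 20
ES_Replicate run = 14; EF_Replicate run = 14+12 = 26
ES_Write-up = max(EF_Incubation=12, EF_Imaging=23, EF_Statistical analysis=20, EF_Replicate run=26) = 26; EF_Write-up = 26+11 = 37
Expected project duration μ = 37 days. Critical path: Run assay → Data extraction → Replicate run → Write-up.

Variance along critical path = 4.000 + 0.111 + 1.778 + 1.778 = 7.667; σ = 2.769 days.
D = μ + z·σ = 37 + 0.842·2.769 = 39.3 days

39.3 days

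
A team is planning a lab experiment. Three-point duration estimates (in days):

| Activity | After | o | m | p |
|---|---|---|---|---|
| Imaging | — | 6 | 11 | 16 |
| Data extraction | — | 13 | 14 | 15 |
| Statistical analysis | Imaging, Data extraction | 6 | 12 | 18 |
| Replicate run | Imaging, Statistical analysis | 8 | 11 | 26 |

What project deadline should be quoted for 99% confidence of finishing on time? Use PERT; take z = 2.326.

47.4 days

te_Imaging = (6 + 4·11 + 16)/6 = 66/6 = 11; σ²_Imaging = ((16−6)/6)² = 2.778
te_Data extraction = (13 + 4·14 + 15)/6 = 84/6 = 14; σ²_Data extraction = ((15−13)/6)² = 0.111
te_Statistical analysis = (6 + 4·12 + 18)/6 = 72/6 = 12; σ²_Statistical analysis = ((18−6)/6)² = 4.000
te_Replicate run = (8 + 4·11 + 26)/6 = 78/6 = 13; σ²_Replicate run = ((26−8)/6)² = 9.000

Forward pass:
ES_Imaging = 0; EF_Imaging = 11
ES_Data extraction = 0; EF_Data extraction = 14
ES_Statistical analysis = max(EF_Imaging=11, EF_Data extraction=14) = 14; EF_Statistical analysis = 14+12 = 26
ES_Replicate run = max(EF_Imaging=11, EF_Statistical analysis=26) = 26; EF_Replicate run = 26+13 = 39
Expected project duration μ = 39 days. Critical path: Data extraction → Statistical analysis → Replicate run.

Variance along critical path = 0.111 + 4.000 + 9.000 = 13.111; σ = 3.621 days.
D = μ + z·σ = 39 + 2.326·3.621 = 47.4 days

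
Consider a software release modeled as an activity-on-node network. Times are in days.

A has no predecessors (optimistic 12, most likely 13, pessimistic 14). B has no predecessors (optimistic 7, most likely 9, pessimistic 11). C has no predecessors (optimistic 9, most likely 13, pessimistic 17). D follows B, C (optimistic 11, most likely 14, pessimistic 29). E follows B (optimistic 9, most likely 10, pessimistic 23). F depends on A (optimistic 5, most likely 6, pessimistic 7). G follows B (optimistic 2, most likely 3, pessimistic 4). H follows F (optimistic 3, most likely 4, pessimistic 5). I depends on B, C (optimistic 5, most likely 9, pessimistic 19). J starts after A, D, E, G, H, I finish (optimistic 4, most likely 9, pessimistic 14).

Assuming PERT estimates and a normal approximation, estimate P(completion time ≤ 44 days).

0.948

te_A = (12 + 4·13 + 14)/6 = 78/6 = 13; σ²_A = ((14−12)/6)² = 0.111
te_B = (7 + 4·9 + 11)/6 = 54/6 = 9; σ²_B = ((11−7)/6)² = 0.444
te_C = (9 + 4·13 + 17)/6 = 78/6 = 13; σ²_C = ((17−9)/6)² = 1.778
te_D = (11 + 4·14 + 29)/6 = 96/6 = 16; σ²_D = ((29−11)/6)² = 9.000
te_E = (9 + 4·10 + 23)/6 = 72/6 = 12; σ²_E = ((23−9)/6)² = 5.444
te_F = (5 + 4·6 + 7)/6 = 36/6 = 6; σ²_F = ((7−5)/6)² = 0.111
te_G = (2 + 4·3 + 4)/6 = 18/6 = 3; σ²_G = ((4−2)/6)² = 0.111
te_H = (3 + 4·4 + 5)/6 = 24/6 = 4; σ²_H = ((5−3)/6)² = 0.111
te_I = (5 + 4·9 + 19)/6 = 60/6 = 10; σ²_I = ((19−5)/6)² = 5.444
te_J = (4 + 4·9 + 14)/6 = 54/6 = 9; σ²_J = ((14−4)/6)² = 2.778

Forward pass:
ES_A = 0; EF_A = 13
ES_B = 0; EF_B = 9
ES_C = 0; EF_C = 13
ES_D = max(EF_B=9, EF_C=13) = 13; EF_D = 13+16 = 29
ES_E = 9; EF_E = 9+12 = 21
ES_F = 13; EF_F = 13+6 = 19
ES_G = 9; EF_G = 9+3 = 12
ES_H = 19; EF_H = 19+4 = 23
ES_I = max(EF_B=9, EF_C=13) = 13; EF_I = 13+10 = 23
ES_J = max(EF_A=13, EF_D=29, EF_E=21, EF_G=12, EF_H=23, EF_I=23) = 29; EF_J = 29+9 = 38
Expected project duration μ = 38 days. Critical path: C → D → J.

Variance along critical path = 1.778 + 9.000 + 2.778 = 13.556; σ = √13.556 = 3.682 days.
Z = (44 − 38) / 3.682 = 1.630
P(T ≤ 44) = Φ(1.630) ≈ 0.948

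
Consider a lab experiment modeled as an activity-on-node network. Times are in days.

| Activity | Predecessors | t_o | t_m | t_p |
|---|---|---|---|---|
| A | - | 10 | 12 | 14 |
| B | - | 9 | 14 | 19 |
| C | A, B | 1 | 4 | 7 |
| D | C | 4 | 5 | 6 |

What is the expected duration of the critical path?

te_A = (10 + 4·12 + 14)/6 = 72/6 = 12
te_B = (9 + 4·14 + 19)/6 = 84/6 = 14
te_C = (1 + 4·4 + 7)/6 = 24/6 = 4
te_D = (4 + 4·5 + 6)/6 = 30/6 = 5

Forward pass:
ES_A = 0; EF_A = 12
ES_B = 0; EF_B = 14
ES_C = max(EF_A=12, EF_B=14) = 14; EF_C = 14+4 = 18
ES_D = 18; EF_D = 18+5 = 23
Expected project duration μ = 23 days. Critical path: B → C → D.

23 days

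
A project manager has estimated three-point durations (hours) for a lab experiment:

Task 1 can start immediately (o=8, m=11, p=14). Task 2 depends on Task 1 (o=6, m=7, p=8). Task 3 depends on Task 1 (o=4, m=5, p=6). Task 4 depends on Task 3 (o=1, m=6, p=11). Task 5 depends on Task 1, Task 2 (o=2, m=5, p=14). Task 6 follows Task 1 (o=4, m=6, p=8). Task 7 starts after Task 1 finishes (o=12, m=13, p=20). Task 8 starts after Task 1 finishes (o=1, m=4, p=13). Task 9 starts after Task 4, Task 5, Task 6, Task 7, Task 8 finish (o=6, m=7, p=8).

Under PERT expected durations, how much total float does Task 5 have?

te_Task 1 = (8 + 4·11 + 14)/6 = 66/6 = 11
te_Task 2 = (6 + 4·7 + 8)/6 = 42/6 = 7
te_Task 3 = (4 + 4·5 + 6)/6 = 30/6 = 5
te_Task 4 = (1 + 4·6 + 11)/6 = 36/6 = 6
te_Task 5 = (2 + 4·5 + 14)/6 = 36/6 = 6
te_Task 6 = (4 + 4·6 + 8)/6 = 36/6 = 6
te_Task 7 = (12 + 4·13 + 20)/6 = 84/6 = 14
te_Task 8 = (1 + 4·4 + 13)/6 = 30/6 = 5
te_Task 9 = (6 + 4·7 + 8)/6 = 42/6 = 7

Forward pass:
ES_Task 1 = 0; EF_Task 1 = 11
ES_Task 2 = 11; EF_Task 2 = 11+7 = 18
ES_Task 3 = 11; EF_Task 3 = 11+5 = 16
ES_Task 4 = 16; EF_Task 4 = 16+6 = 22
ES_Task 5 = max(EF_Task 1=11, EF_Task 2=18) = 18; EF_Task 5 = 18+6 = 24
ES_Task 6 = 11; EF_Task 6 = 11+6 = 17
ES_Task 7 = 11; EF_Task 7 = 11+14 = 25
ES_Task 8 = 11; EF_Task 8 = 11+5 = 16
ES_Task 9 = max(EF_Task 4=22, EF_Task 5=24, EF_Task 6=17, EF_Task 7=25, EF_Task 8=16) = 25; EF_Task 9 = 25+7 = 32
Expected project duration μ = 32 hours. Critical path: Task 1 → Task 7 → Task 9.

Backward pass:
LF_Task 9 = 32; LS_Task 9 = 32−7 = 25
LF_Task 8 = LS_Task 9 = 25; LS_Task 8 = 25−5 = 20
LF_Task 7 = LS_Task 9 = 25; LS_Task 7 = 25−14 = 11
LF_Task 6 = LS_Task 9 = 25; LS_Task 6 = 25−6 = 19
LF_Task 5 = LS_Task 9 = 25; LS_Task 5 = 25−6 = 19
LF_Task 4 = LS_Task 9 = 25; LS_Task 4 = 25−6 = 19
LF_Task 3 = LS_Task 4 = 19; LS_Task 3 = 19−5 = 14
LF_Task 2 = LS_Task 5 = 19; LS_Task 2 = 19−7 = 12
LF_Task 1 = min(LS_Task 2=12, LS_Task 3=14, LS_Task 5=19, LS_Task 6=19, LS_Task 7=11, LS_Task 8=20) = 11; LS_Task 1 = 11−11 = 0
Slack_Task 5 = LS_Task 5 − ES_Task 5 = 19 − 18 = 1

1 hours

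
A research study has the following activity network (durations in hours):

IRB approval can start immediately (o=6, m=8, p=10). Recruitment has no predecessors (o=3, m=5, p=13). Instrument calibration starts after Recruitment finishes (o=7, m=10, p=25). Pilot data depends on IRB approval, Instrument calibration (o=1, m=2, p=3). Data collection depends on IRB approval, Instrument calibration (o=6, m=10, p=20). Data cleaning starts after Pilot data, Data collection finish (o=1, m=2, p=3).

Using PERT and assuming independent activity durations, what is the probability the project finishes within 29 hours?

te_IRB approval = (6 + 4·8 + 10)/6 = 48/6 = 8; σ²_IRB approval = ((10−6)/6)² = 0.444
te_Recruitment = (3 + 4·5 + 13)/6 = 36/6 = 6; σ²_Recruitment = ((13−3)/6)² = 2.778
te_Instrument calibration = (7 + 4·10 + 25)/6 = 72/6 = 12; σ²_Instrument calibration = ((25−7)/6)² = 9.000
te_Pilot data = (1 + 4·2 + 3)/6 = 12/6 = 2; σ²_Pilot data = ((3−1)/6)² = 0.111
te_Data collection = (6 + 4·10 + 20)/6 = 66/6 = 11; σ²_Data collection = ((20−6)/6)² = 5.444
te_Data cleaning = (1 + 4·2 + 3)/6 = 12/6 = 2; σ²_Data cleaning = ((3−1)/6)² = 0.111

Forward pass:
ES_IRB approval = 0; EF_IRB approval = 8
ES_Recruitment = 0; EF_Recruitment = 6
ES_Instrument calibration = 6; EF_Instrument calibration = 6+12 = 18
ES_Pilot data = max(EF_IRB approval=8, EF_Instrument calibration=18) = 18; EF_Pilot data = 18+2 = 20
ES_Data collection = max(EF_IRB approval=8, EF_Instrument calibration=18) = 18; EF_Data collection = 18+11 = 29
ES_Data cleaning = max(EF_Pilot data=20, EF_Data collection=29) = 29; EF_Data cleaning = 29+2 = 31
Expected project duration μ = 31 hours. Critical path: Recruitment → Instrument calibration → Data collection → Data cleaning.

Variance along critical path = 2.778 + 9.000 + 5.444 + 0.111 = 17.333; σ = √17.333 = 4.163 hours.
Z = (29 − 31) / 4.163 = -0.480
P(T ≤ 29) = Φ(-0.480) ≈ 0.315

0.315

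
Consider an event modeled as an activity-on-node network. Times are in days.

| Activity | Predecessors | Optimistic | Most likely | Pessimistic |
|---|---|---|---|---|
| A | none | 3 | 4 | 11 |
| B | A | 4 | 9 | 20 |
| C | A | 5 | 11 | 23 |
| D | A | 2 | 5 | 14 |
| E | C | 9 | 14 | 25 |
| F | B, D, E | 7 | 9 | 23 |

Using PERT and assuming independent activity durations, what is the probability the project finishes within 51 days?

te_A = (3 + 4·4 + 11)/6 = 30/6 = 5; σ²_A = ((11−3)/6)² = 1.778
te_B = (4 + 4·9 + 20)/6 = 60/6 = 10; σ²_B = ((20−4)/6)² = 7.111
te_C = (5 + 4·11 + 23)/6 = 72/6 = 12; σ²_C = ((23−5)/6)² = 9.000
te_D = (2 + 4·5 + 14)/6 = 36/6 = 6; σ²_D = ((14−2)/6)² = 4.000
te_E = (9 + 4·14 + 25)/6 = 90/6 = 15; σ²_E = ((25−9)/6)² = 7.111
te_F = (7 + 4·9 + 23)/6 = 66/6 = 11; σ²_F = ((23−7)/6)² = 7.111

Forward pass:
ES_A = 0; EF_A = 5
ES_B = 5; EF_B = 5+10 = 15
ES_C = 5; EF_C = 5+12 = 17
ES_D = 5; EF_D = 5+6 = 11
ES_E = 17; EF_E = 17+15 = 32
ES_F = max(EF_B=15, EF_D=11, EF_E=32) = 32; EF_F = 32+11 = 43
Expected project duration μ = 43 days. Critical path: A → C → E → F.

Variance along critical path = 1.778 + 9.000 + 7.111 + 7.111 = 25.000; σ = √25.000 = 5.000 days.
Z = (51 − 43) / 5.000 = 1.600
P(T ≤ 51) = Φ(1.600) ≈ 0.945

0.945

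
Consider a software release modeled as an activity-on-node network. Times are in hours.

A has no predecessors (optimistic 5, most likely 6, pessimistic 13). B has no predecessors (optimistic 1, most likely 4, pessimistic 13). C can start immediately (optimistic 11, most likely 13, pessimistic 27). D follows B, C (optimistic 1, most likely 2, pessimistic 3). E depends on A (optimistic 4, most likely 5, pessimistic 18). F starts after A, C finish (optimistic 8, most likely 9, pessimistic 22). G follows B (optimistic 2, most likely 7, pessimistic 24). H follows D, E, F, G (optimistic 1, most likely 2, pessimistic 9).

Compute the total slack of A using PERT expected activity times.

8 hours

te_A = (5 + 4·6 + 13)/6 = 42/6 = 7
te_B = (1 + 4·4 + 13)/6 = 30/6 = 5
te_C = (11 + 4·13 + 27)/6 = 90/6 = 15
te_D = (1 + 4·2 + 3)/6 = 12/6 = 2
te_E = (4 + 4·5 + 18)/6 = 42/6 = 7
te_F = (8 + 4·9 + 22)/6 = 66/6 = 11
te_G = (2 + 4·7 + 24)/6 = 54/6 = 9
te_H = (1 + 4·2 + 9)/6 = 18/6 = 3

Forward pass:
ES_A = 0; EF_A = 7
ES_B = 0; EF_B = 5
ES_C = 0; EF_C = 15
ES_D = max(EF_B=5, EF_C=15) = 15; EF_D = 15+2 = 17
ES_E = 7; EF_E = 7+7 = 14
ES_F = max(EF_A=7, EF_C=15) = 15; EF_F = 15+11 = 26
ES_G = 5; EF_G = 5+9 = 14
ES_H = max(EF_D=17, EF_E=14, EF_F=26, EF_G=14) = 26; EF_H = 26+3 = 29
Expected project duration μ = 29 hours. Critical path: C → F → H.

Backward pass:
LF_H = 29; LS_H = 29−3 = 26
LF_G = LS_H = 26; LS_G = 26−9 = 17
LF_F = LS_H = 26; LS_F = 26−11 = 15
LF_E = LS_H = 26; LS_E = 26−7 = 19
LF_D = LS_H = 26; LS_D = 26−2 = 24
LF_C = min(LS_D=24, LS_F=15) = 15; LS_C = 15−15 = 0
LF_B = min(LS_D=24, LS_G=17) = 17; LS_B = 17−5 = 12
LF_A = min(LS_E=19, LS_F=15) = 15; LS_A = 15−7 = 8
Slack_A = LS_A − ES_A = 8 − 0 = 8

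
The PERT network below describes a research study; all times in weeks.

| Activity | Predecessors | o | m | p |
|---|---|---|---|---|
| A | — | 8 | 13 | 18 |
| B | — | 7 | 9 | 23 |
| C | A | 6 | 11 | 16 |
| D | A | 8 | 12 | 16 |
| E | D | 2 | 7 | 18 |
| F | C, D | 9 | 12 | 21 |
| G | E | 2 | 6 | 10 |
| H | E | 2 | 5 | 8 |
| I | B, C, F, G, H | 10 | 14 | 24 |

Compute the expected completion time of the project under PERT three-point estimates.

54 weeks

te_A = (8 + 4·13 + 18)/6 = 78/6 = 13
te_B = (7 + 4·9 + 23)/6 = 66/6 = 11
te_C = (6 + 4·11 + 16)/6 = 66/6 = 11
te_D = (8 + 4·12 + 16)/6 = 72/6 = 12
te_E = (2 + 4·7 + 18)/6 = 48/6 = 8
te_F = (9 + 4·12 + 21)/6 = 78/6 = 13
te_G = (2 + 4·6 + 10)/6 = 36/6 = 6
te_H = (2 + 4·5 + 8)/6 = 30/6 = 5
te_I = (10 + 4·14 + 24)/6 = 90/6 = 15

Forward pass:
ES_A = 0; EF_A = 13
ES_B = 0; EF_B = 11
ES_C = 13; EF_C = 13+11 = 24
ES_D = 13; EF_D = 13+12 = 25
ES_E = 25; EF_E = 25+8 = 33
ES_F = max(EF_C=24, EF_D=25) = 25; EF_F = 25+13 = 38
ES_G = 33; EF_G = 33+6 = 39
ES_H = 33; EF_H = 33+5 = 38
ES_I = max(EF_B=11, EF_C=24, EF_F=38, EF_G=39, EF_H=38) = 39; EF_I = 39+15 = 54
Expected project duration μ = 54 weeks. Critical path: A → D → E → G → I.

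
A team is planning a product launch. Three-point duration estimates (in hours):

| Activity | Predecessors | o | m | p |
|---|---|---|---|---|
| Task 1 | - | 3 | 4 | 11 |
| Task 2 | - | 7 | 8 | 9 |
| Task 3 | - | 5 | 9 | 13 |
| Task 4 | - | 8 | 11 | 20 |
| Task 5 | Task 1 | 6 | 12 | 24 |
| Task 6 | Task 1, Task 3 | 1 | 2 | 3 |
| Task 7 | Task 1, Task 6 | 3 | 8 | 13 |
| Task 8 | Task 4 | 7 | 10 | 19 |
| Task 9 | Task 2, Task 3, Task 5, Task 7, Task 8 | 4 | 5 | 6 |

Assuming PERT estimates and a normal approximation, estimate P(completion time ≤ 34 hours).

0.982

te_Task 1 = (3 + 4·4 + 11)/6 = 30/6 = 5; σ²_Task 1 = ((11−3)/6)² = 1.778
te_Task 2 = (7 + 4·8 + 9)/6 = 48/6 = 8; σ²_Task 2 = ((9−7)/6)² = 0.111
te_Task 3 = (5 + 4·9 + 13)/6 = 54/6 = 9; σ²_Task 3 = ((13−5)/6)² = 1.778
te_Task 4 = (8 + 4·11 + 20)/6 = 72/6 = 12; σ²_Task 4 = ((20−8)/6)² = 4.000
te_Task 5 = (6 + 4·12 + 24)/6 = 78/6 = 13; σ²_Task 5 = ((24−6)/6)² = 9.000
te_Task 6 = (1 + 4·2 + 3)/6 = 12/6 = 2; σ²_Task 6 = ((3−1)/6)² = 0.111
te_Task 7 = (3 + 4·8 + 13)/6 = 48/6 = 8; σ²_Task 7 = ((13−3)/6)² = 2.778
te_Task 8 = (7 + 4·10 + 19)/6 = 66/6 = 11; σ²_Task 8 = ((19−7)/6)² = 4.000
te_Task 9 = (4 + 4·5 + 6)/6 = 30/6 = 5; σ²_Task 9 = ((6−4)/6)² = 0.111

Forward pass:
ES_Task 1 = 0; EF_Task 1 = 5
ES_Task 2 = 0; EF_Task 2 = 8
ES_Task 3 = 0; EF_Task 3 = 9
ES_Task 4 = 0; EF_Task 4 = 12
ES_Task 5 = 5; EF_Task 5 = 5+13 = 18
ES_Task 6 = max(EF_Task 1=5, EF_Task 3=9) = 9; EF_Task 6 = 9+2 = 11
ES_Task 7 = max(EF_Task 1=5, EF_Task 6=11) = 11; EF_Task 7 = 11+8 = 19
ES_Task 8 = 12; EF_Task 8 = 12+11 = 23
ES_Task 9 = max(EF_Task 2=8, EF_Task 3=9, EF_Task 5=18, EF_Task 7=19, EF_Task 8=23) = 23; EF_Task 9 = 23+5 = 28
Expected project duration μ = 28 hours. Critical path: Task 4 → Task 8 → Task 9.

Variance along critical path = 4.000 + 4.000 + 0.111 = 8.111; σ = √8.111 = 2.848 hours.
Z = (34 − 28) / 2.848 = 2.107
P(T ≤ 34) = Φ(2.107) ≈ 0.982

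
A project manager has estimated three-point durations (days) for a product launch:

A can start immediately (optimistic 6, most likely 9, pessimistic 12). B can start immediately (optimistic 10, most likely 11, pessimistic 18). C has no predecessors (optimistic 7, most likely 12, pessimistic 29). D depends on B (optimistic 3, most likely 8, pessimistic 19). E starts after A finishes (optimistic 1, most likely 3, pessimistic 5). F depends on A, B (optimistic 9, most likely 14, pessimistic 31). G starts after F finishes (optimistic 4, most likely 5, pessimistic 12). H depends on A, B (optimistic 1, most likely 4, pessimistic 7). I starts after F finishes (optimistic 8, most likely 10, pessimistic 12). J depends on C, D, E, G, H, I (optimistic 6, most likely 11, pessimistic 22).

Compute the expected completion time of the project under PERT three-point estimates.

te_A = (6 + 4·9 + 12)/6 = 54/6 = 9
te_B = (10 + 4·11 + 18)/6 = 72/6 = 12
te_C = (7 + 4·12 + 29)/6 = 84/6 = 14
te_D = (3 + 4·8 + 19)/6 = 54/6 = 9
te_E = (1 + 4·3 + 5)/6 = 18/6 = 3
te_F = (9 + 4·14 + 31)/6 = 96/6 = 16
te_G = (4 + 4·5 + 12)/6 = 36/6 = 6
te_H = (1 + 4·4 + 7)/6 = 24/6 = 4
te_I = (8 + 4·10 + 12)/6 = 60/6 = 10
te_J = (6 + 4·11 + 22)/6 = 72/6 = 12

Forward pass:
ES_A = 0; EF_A = 9
ES_B = 0; EF_B = 12
ES_C = 0; EF_C = 14
ES_D = 12; EF_D = 12+9 = 21
ES_E = 9; EF_E = 9+3 = 12
ES_F = max(EF_A=9, EF_B=12) = 12; EF_F = 12+16 = 28
ES_G = 28; EF_G = 28+6 = 34
ES_H = max(EF_A=9, EF_B=12) = 12; EF_H = 12+4 = 16
ES_I = 28; EF_I = 28+10 = 38
ES_J = max(EF_C=14, EF_D=21, EF_E=12, EF_G=34, EF_H=16, EF_I=38) = 38; EF_J = 38+12 = 50
Expected project duration μ = 50 days. Critical path: B → F → I → J.

50 days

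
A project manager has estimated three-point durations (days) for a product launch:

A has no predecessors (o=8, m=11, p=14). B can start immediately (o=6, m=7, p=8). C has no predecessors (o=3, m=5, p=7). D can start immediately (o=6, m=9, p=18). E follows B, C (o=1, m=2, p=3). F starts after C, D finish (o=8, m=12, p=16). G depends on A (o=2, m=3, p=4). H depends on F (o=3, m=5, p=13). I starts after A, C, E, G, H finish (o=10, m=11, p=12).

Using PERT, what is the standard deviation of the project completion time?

te_A = (8 + 4·11 + 14)/6 = 66/6 = 11; σ²_A = ((14−8)/6)² = 1.000
te_B = (6 + 4·7 + 8)/6 = 42/6 = 7; σ²_B = ((8−6)/6)² = 0.111
te_C = (3 + 4·5 + 7)/6 = 30/6 = 5; σ²_C = ((7−3)/6)² = 0.444
te_D = (6 + 4·9 + 18)/6 = 60/6 = 10; σ²_D = ((18−6)/6)² = 4.000
te_E = (1 + 4·2 + 3)/6 = 12/6 = 2; σ²_E = ((3−1)/6)² = 0.111
te_F = (8 + 4·12 + 16)/6 = 72/6 = 12; σ²_F = ((16−8)/6)² = 1.778
te_G = (2 + 4·3 + 4)/6 = 18/6 = 3; σ²_G = ((4−2)/6)² = 0.111
te_H = (3 + 4·5 + 13)/6 = 36/6 = 6; σ²_H = ((13−3)/6)² = 2.778
te_I = (10 + 4·11 + 12)/6 = 66/6 = 11; σ²_I = ((12−10)/6)² = 0.111

Forward pass:
ES_A = 0; EF_A = 11
ES_B = 0; EF_B = 7
ES_C = 0; EF_C = 5
ES_D = 0; EF_D = 10
ES_E = max(EF_B=7, EF_C=5) = 7; EF_E = 7+2 = 9
ES_F = max(EF_C=5, EF_D=10) = 10; EF_F = 10+12 = 22
ES_G = 11; EF_G = 11+3 = 14
ES_H = 22; EF_H = 22+6 = 28
ES_I = max(EF_A=11, EF_C=5, EF_E=9, EF_G=14, EF_H=28) = 28; EF_I = 28+11 = 39
Expected project duration μ = 39 days. Critical path: D → F → H → I.

Variance along critical path = 4.000 + 1.778 + 2.778 + 0.111 = 8.667
σ = √8.667 = 2.944 days

2.94 days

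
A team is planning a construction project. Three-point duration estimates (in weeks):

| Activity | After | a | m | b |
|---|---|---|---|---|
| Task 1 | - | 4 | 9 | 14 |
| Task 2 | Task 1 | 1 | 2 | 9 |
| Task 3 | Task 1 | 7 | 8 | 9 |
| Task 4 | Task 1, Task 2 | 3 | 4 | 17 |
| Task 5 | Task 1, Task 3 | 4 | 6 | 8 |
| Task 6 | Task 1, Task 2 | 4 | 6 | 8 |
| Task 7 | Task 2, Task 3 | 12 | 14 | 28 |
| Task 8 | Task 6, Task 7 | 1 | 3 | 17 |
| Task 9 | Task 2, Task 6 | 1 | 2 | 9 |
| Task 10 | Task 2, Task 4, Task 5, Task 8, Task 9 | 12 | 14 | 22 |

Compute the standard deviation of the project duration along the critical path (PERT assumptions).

4.46 weeks

te_Task 1 = (4 + 4·9 + 14)/6 = 54/6 = 9; σ²_Task 1 = ((14−4)/6)² = 2.778
te_Task 2 = (1 + 4·2 + 9)/6 = 18/6 = 3; σ²_Task 2 = ((9−1)/6)² = 1.778
te_Task 3 = (7 + 4·8 + 9)/6 = 48/6 = 8; σ²_Task 3 = ((9−7)/6)² = 0.111
te_Task 4 = (3 + 4·4 + 17)/6 = 36/6 = 6; σ²_Task 4 = ((17−3)/6)² = 5.444
te_Task 5 = (4 + 4·6 + 8)/6 = 36/6 = 6; σ²_Task 5 = ((8−4)/6)² = 0.444
te_Task 6 = (4 + 4·6 + 8)/6 = 36/6 = 6; σ²_Task 6 = ((8−4)/6)² = 0.444
te_Task 7 = (12 + 4·14 + 28)/6 = 96/6 = 16; σ²_Task 7 = ((28−12)/6)² = 7.111
te_Task 8 = (1 + 4·3 + 17)/6 = 30/6 = 5; σ²_Task 8 = ((17−1)/6)² = 7.111
te_Task 9 = (1 + 4·2 + 9)/6 = 18/6 = 3; σ²_Task 9 = ((9−1)/6)² = 1.778
te_Task 10 = (12 + 4·14 + 22)/6 = 90/6 = 15; σ²_Task 10 = ((22−12)/6)² = 2.778

Forward pass:
ES_Task 1 = 0; EF_Task 1 = 9
ES_Task 2 = 9; EF_Task 2 = 9+3 = 12
ES_Task 3 = 9; EF_Task 3 = 9+8 = 17
ES_Task 4 = max(EF_Task 1=9, EF_Task 2=12) = 12; EF_Task 4 = 12+6 = 18
ES_Task 5 = max(EF_Task 1=9, EF_Task 3=17) = 17; EF_Task 5 = 17+6 = 23
ES_Task 6 = max(EF_Task 1=9, EF_Task 2=12) = 12; EF_Task 6 = 12+6 = 18
ES_Task 7 = max(EF_Task 2=12, EF_Task 3=17) = 17; EF_Task 7 = 17+16 = 33
ES_Task 8 = max(EF_Task 6=18, EF_Task 7=33) = 33; EF_Task 8 = 33+5 = 38
ES_Task 9 = max(EF_Task 2=12, EF_Task 6=18) = 18; EF_Task 9 = 18+3 = 21
ES_Task 10 = max(EF_Task 2=12, EF_Task 4=18, EF_Task 5=23, EF_Task 8=38, EF_Task 9=21) = 38; EF_Task 10 = 38+15 = 53
Expected project duration μ = 53 weeks. Critical path: Task 1 → Task 3 → Task 7 → Task 8 → Task 10.

Variance along critical path = 2.778 + 0.111 + 7.111 + 7.111 + 2.778 = 19.889
σ = √19.889 = 4.460 weeks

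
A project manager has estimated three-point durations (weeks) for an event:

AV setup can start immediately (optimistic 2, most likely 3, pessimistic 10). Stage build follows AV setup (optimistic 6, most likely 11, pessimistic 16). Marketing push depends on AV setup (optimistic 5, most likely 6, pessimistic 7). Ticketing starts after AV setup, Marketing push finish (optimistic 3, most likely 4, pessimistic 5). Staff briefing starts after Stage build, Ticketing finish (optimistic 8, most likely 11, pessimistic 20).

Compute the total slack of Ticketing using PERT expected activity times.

te_AV setup = (2 + 4·3 + 10)/6 = 24/6 = 4
te_Stage build = (6 + 4·11 + 16)/6 = 66/6 = 11
te_Marketing push = (5 + 4·6 + 7)/6 = 36/6 = 6
te_Ticketing = (3 + 4·4 + 5)/6 = 24/6 = 4
te_Staff briefing = (8 + 4·11 + 20)/6 = 72/6 = 12

Forward pass:
ES_AV setup = 0; EF_AV setup = 4
ES_Stage build = 4; EF_Stage build = 4+11 = 15
ES_Marketing push = 4; EF_Marketing push = 4+6 = 10
ES_Ticketing = max(EF_AV setup=4, EF_Marketing push=10) = 10; EF_Ticketing = 10+4 = 14
ES_Staff briefing = max(EF_Stage build=15, EF_Ticketing=14) = 15; EF_Staff briefing = 15+12 = 27
Expected project duration μ = 27 weeks. Critical path: AV setup → Stage build → Staff briefing.

Backward pass:
LF_Staff briefing = 27; LS_Staff briefing = 27−12 = 15
LF_Ticketing = LS_Staff briefing = 15; LS_Ticketing = 15−4 = 11
LF_Marketing push = LS_Ticketing = 11; LS_Marketing push = 11−6 = 5
LF_Stage build = LS_Staff briefing = 15; LS_Stage build = 15−11 = 4
LF_AV setup = min(LS_Stage build=4, LS_Marketing push=5, LS_Ticketing=11) = 4; LS_AV setup = 4−4 = 0
Slack_Ticketing = LS_Ticketing − ES_Ticketing = 11 − 10 = 1

1 weeks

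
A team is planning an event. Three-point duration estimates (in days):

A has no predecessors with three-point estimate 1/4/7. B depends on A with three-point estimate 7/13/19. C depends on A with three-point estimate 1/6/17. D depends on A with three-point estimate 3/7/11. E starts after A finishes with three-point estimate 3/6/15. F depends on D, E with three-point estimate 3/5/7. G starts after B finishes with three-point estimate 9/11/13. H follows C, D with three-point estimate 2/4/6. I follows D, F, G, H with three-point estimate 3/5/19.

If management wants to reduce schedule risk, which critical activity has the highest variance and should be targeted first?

I

te_A = (1 + 4·4 + 7)/6 = 24/6 = 4; σ²_A = ((7−1)/6)² = 1.000
te_B = (7 + 4·13 + 19)/6 = 78/6 = 13; σ²_B = ((19−7)/6)² = 4.000
te_C = (1 + 4·6 + 17)/6 = 42/6 = 7; σ²_C = ((17−1)/6)² = 7.111
te_D = (3 + 4·7 + 11)/6 = 42/6 = 7; σ²_D = ((11−3)/6)² = 1.778
te_E = (3 + 4·6 + 15)/6 = 42/6 = 7; σ²_E = ((15−3)/6)² = 4.000
te_F = (3 + 4·5 + 7)/6 = 30/6 = 5; σ²_F = ((7−3)/6)² = 0.444
te_G = (9 + 4·11 + 13)/6 = 66/6 = 11; σ²_G = ((13−9)/6)² = 0.444
te_H = (2 + 4·4 + 6)/6 = 24/6 = 4; σ²_H = ((6−2)/6)² = 0.444
te_I = (3 + 4·5 + 19)/6 = 42/6 = 7; σ²_I = ((19−3)/6)² = 7.111

Forward pass:
ES_A = 0; EF_A = 4
ES_B = 4; EF_B = 4+13 = 17
ES_C = 4; EF_C = 4+7 = 11
ES_D = 4; EF_D = 4+7 = 11
ES_E = 4; EF_E = 4+7 = 11
ES_F = max(EF_D=11, EF_E=11) = 11; EF_F = 11+5 = 16
ES_G = 17; EF_G = 17+11 = 28
ES_H = max(EF_C=11, EF_D=11) = 11; EF_H = 11+4 = 15
ES_I = max(EF_D=11, EF_F=16, EF_G=28, EF_H=15) = 28; EF_I = 28+7 = 35
Expected project duration μ = 35 days. Critical path: A → B → G → I.

Variances on critical path: σ²_A=1.000, σ²_B=4.000, σ²_G=0.444, σ²_I=7.111.
Largest is σ²_I = 7.111.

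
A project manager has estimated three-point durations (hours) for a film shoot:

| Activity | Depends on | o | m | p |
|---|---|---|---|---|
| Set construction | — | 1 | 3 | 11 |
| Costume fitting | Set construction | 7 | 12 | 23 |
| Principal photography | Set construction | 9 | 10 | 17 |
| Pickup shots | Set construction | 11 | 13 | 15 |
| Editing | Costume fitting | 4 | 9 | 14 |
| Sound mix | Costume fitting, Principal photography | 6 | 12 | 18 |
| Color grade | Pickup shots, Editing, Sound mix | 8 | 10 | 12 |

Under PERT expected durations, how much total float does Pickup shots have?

12 hours

te_Set construction = (1 + 4·3 + 11)/6 = 24/6 = 4
te_Costume fitting = (7 + 4·12 + 23)/6 = 78/6 = 13
te_Principal photography = (9 + 4·10 + 17)/6 = 66/6 = 11
te_Pickup shots = (11 + 4·13 + 15)/6 = 78/6 = 13
te_Editing = (4 + 4·9 + 14)/6 = 54/6 = 9
te_Sound mix = (6 + 4·12 + 18)/6 = 72/6 = 12
te_Color grade = (8 + 4·10 + 12)/6 = 60/6 = 10

Forward pass:
ES_Set construction = 0; EF_Set construction = 4
ES_Costume fitting = 4; EF_Costume fitting = 4+13 = 17
ES_Principal photography = 4; EF_Principal photography = 4+11 = 15
ES_Pickup shots = 4; EF_Pickup shots = 4+13 = 17
ES_Editing = 17; EF_Editing = 17+9 = 26
ES_Sound mix = max(EF_Costume fitting=17, EF_Principal photography=15) = 17; EF_Sound mix = 17+12 = 29
ES_Color grade = max(EF_Pickup shots=17, EF_Editing=26, EF_Sound mix=29) = 29; EF_Color grade = 29+10 = 39
Expected project duration μ = 39 hours. Critical path: Set construction → Costume fitting → Sound mix → Color grade.

Backward pass:
LF_Color grade = 39; LS_Color grade = 39−10 = 29
LF_Sound mix = LS_Color grade = 29; LS_Sound mix = 29−12 = 17
LF_Editing = LS_Color grade = 29; LS_Editing = 29−9 = 20
LF_Pickup shots = LS_Color grade = 29; LS_Pickup shots = 29−13 = 16
LF_Principal photography = LS_Sound mix = 17; LS_Principal photography = 17−11 = 6
LF_Costume fitting = min(LS_Editing=20, LS_Sound mix=17) = 17; LS_Costume fitting = 17−13 = 4
LF_Set construction = min(LS_Costume fitting=4, LS_Principal photography=6, LS_Pickup shots=16) = 4; LS_Set construction = 4−4 = 0
Slack_Pickup shots = LS_Pickup shots − ES_Pickup shots = 16 − 4 = 12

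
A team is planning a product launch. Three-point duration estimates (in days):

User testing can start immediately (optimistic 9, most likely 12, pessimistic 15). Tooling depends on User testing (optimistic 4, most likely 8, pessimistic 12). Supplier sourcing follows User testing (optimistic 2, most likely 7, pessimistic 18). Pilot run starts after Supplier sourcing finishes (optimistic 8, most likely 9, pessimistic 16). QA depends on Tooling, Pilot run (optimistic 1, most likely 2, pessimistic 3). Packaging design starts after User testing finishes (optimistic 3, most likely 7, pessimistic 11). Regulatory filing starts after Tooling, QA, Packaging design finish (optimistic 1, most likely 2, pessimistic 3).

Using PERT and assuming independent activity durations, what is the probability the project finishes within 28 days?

te_User testing = (9 + 4·12 + 15)/6 = 72/6 = 12; σ²_User testing = ((15−9)/6)² = 1.000
te_Tooling = (4 + 4·8 + 12)/6 = 48/6 = 8; σ²_Tooling = ((12−4)/6)² = 1.778
te_Supplier sourcing = (2 + 4·7 + 18)/6 = 48/6 = 8; σ²_Supplier sourcing = ((18−2)/6)² = 7.111
te_Pilot run = (8 + 4·9 + 16)/6 = 60/6 = 10; σ²_Pilot run = ((16−8)/6)² = 1.778
te_QA = (1 + 4·2 + 3)/6 = 12/6 = 2; σ²_QA = ((3−1)/6)² = 0.111
te_Packaging design = (3 + 4·7 + 11)/6 = 42/6 = 7; σ²_Packaging design = ((11−3)/6)² = 1.778
te_Regulatory filing = (1 + 4·2 + 3)/6 = 12/6 = 2; σ²_Regulatory filing = ((3−1)/6)² = 0.111

Forward pass:
ES_User testing = 0; EF_User testing = 12
ES_Tooling = 12; EF_Tooling = 12+8 = 20
ES_Supplier sourcing = 12; EF_Supplier sourcing = 12+8 = 20
ES_Pilot run = 20; EF_Pilot run = 20+10 = 30
ES_QA = max(EF_Tooling=20, EF_Pilot run=30) = 30; EF_QA = 30+2 = 32
ES_Packaging design = 12; EF_Packaging design = 12+7 = 19
ES_Regulatory filing = max(EF_Tooling=20, EF_QA=32, EF_Packaging design=19) = 32; EF_Regulatory filing = 32+2 = 34
Expected project duration μ = 34 days. Critical path: User testing → Supplier sourcing → Pilot run → QA → Regulatory filing.

Variance along critical path = 1.000 + 7.111 + 1.778 + 0.111 + 0.111 = 10.111; σ = √10.111 = 3.180 days.
Z = (28 − 34) / 3.180 = -1.887
P(T ≤ 28) = Φ(-1.887) ≈ 0.030

0.030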